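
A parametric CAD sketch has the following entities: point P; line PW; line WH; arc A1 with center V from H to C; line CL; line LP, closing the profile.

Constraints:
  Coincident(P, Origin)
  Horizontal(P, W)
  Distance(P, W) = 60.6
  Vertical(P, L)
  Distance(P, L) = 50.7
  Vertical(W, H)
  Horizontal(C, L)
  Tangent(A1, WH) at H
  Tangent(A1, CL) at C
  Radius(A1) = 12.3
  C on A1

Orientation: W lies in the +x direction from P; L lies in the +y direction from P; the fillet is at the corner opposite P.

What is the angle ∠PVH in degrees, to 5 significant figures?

141.51°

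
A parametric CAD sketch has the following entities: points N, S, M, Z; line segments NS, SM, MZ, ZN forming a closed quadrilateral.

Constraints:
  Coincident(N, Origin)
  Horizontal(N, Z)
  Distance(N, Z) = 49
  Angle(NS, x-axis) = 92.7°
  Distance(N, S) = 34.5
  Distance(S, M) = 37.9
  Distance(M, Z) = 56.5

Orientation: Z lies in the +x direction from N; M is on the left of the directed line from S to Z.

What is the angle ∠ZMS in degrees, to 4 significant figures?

78.17°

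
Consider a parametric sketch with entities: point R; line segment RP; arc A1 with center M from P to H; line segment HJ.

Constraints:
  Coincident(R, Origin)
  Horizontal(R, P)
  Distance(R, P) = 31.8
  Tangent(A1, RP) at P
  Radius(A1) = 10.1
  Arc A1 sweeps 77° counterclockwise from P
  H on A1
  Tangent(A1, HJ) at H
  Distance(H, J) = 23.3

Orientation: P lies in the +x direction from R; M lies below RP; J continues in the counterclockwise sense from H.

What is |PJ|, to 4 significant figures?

34.05

R is at the origin; RP is horizontal with |RP| = 31.8 and P on the +x side, so P = (31.80, 0.000). Since A1 is tangent to RP there, MP ⟂ RP, so M = P + (0, -10.1) = (31.80, -10.10). On A1, P sits at bearing 90° from M; a 77° counterclockwise sweep puts H at bearing 167°, so H = M + 10.1·(cos 167°, sin 167°) = (21.96, -7.828). Tangency of A1 to HJ means the radius MH is perpendicular to HJ, so HJ runs along (−sin 167°, cos 167°); with |HJ| = 23.3, J = (16.72, -30.53). Then |PJ| = |J − P| = 34.05.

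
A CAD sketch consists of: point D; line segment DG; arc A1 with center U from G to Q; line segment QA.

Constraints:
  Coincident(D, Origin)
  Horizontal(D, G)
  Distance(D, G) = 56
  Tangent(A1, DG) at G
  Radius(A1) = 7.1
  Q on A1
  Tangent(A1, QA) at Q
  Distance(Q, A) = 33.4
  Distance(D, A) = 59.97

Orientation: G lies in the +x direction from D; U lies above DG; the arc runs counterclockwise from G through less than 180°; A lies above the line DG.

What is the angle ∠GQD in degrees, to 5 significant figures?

50.488°

Checks: ∠(UG, GD) = 90.00° ✓; |UG| = 7.100 ✓; |UQ| = 7.100 ✓; ∠(UQ, QA) = 90.00° ✓; |QA| = 33.40 ✓; |DA| = 59.97 ✓.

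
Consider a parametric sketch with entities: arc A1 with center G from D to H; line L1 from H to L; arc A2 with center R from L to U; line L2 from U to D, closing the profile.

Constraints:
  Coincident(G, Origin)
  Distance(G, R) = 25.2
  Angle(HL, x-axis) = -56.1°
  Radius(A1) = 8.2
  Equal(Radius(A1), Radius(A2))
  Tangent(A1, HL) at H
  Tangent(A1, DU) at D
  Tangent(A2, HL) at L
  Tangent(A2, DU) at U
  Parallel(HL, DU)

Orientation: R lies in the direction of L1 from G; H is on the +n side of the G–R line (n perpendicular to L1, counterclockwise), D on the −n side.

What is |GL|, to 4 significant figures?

26.50

The slot axis is L1's direction at -56.1°, so u = (cos -56.1°, sin -56.1°) = (0.5577, -0.8300) and n = (−sin -56.1°, cos -56.1°) = (0.8300, 0.5577). G is at the origin and R lies 25.2 along u from G, so R = 25.2·u = (14.06, -20.92). Tangency of A1 to both parallel lines with radius 8.2 puts H and D at G ± 8.2·n: H = (6.806, 4.574), D = (-6.806, -4.574). Equal radii place L and U the same way about R: L = R + 8.2·n = (20.86, -16.34), U = R − 8.2·n = (7.249, -25.49). Then |GL| = |L − G| = 26.50.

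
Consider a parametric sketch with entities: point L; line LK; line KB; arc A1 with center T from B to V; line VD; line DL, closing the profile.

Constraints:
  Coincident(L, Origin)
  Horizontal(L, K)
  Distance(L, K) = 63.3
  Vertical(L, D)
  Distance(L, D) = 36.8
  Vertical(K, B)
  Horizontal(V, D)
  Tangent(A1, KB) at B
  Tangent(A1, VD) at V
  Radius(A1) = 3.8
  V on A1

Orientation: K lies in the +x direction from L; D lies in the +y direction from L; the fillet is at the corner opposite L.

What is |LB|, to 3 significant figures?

71.4

L is at the origin; LK is horizontal with |LK| = 63.3 and K on the +x side, so K = (63.3, 0.00). LD is vertical with |LD| = 36.8 and D on the +y side, so D = (0.00, 36.8). The virtual corner opposite L is at (63.3, 36.8). Since A1 is tangent to KB there, TB ⟂ KB and tangency of A1 to VD means the radius TV is perpendicular to VD, with radius 3.8, so the center T sits 3.8 in from both sides at T = (59.5, 33.0). That places the tangent points at B = (63.3, 33.0) on KB and V = (59.5, 36.8) on VD. Then |LB| = |B − L| = 71.4.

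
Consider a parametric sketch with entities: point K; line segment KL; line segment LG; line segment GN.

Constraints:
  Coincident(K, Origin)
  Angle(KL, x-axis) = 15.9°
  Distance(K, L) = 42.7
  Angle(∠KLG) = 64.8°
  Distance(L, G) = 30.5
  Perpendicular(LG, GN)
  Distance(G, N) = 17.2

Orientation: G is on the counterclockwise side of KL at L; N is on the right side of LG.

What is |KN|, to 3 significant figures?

57.2

∠KLG = 64.8°, so LG runs at 15.9° + (180° − 64.8°) = 131° from the x-axis; with |LG| = 30.5, G = L + 30.5·(cos 131°, sin 131°) = (21.0, 34.7). LG is perpendicular to GN; with |GN| = 17.2 on the right of LG, N = G + 17.2·(0.754, 0.657) = (34.0, 46.0). Then |KN| = |N − K| = 57.2.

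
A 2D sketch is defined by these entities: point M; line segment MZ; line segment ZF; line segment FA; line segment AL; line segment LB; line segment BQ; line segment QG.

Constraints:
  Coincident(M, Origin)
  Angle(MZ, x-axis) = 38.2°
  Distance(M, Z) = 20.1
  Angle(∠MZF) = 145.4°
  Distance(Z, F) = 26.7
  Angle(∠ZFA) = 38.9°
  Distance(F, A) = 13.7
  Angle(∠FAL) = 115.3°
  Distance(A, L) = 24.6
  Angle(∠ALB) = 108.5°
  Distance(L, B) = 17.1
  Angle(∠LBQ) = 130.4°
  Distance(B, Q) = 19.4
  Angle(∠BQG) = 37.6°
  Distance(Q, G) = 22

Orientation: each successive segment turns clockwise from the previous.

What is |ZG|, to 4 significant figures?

10.23

M is at the origin; MZ runs at 38.2° with length 20.1, so Z = (15.80, 12.43). ∠MZF = 145.4° gives ZF at 3.600° from the x-axis; with |ZF| = 26.7, F = (42.44, 14.11). ∠ZFA = 38.9° gives FA at -137.5° from the x-axis; with |FA| = 13.7, A = (32.34, 4.851). ∠FAL = 115.3° gives AL at 157.8° from the x-axis; with |AL| = 24.6, L = (9.566, 14.15). ∠ALB = 108.5° gives LB at 86.30° from the x-axis; with |LB| = 17.1, B = (10.67, 31.21). ∠LBQ = 130.4° gives BQ at 36.70° from the x-axis; with |BQ| = 19.4, Q = (26.22, 42.80). ∠BQG = 37.6° gives QG at -105.7° from the x-axis; with |QG| = 22.0, G = (20.27, 21.62). Then |ZG| = |G − Z| = 10.23.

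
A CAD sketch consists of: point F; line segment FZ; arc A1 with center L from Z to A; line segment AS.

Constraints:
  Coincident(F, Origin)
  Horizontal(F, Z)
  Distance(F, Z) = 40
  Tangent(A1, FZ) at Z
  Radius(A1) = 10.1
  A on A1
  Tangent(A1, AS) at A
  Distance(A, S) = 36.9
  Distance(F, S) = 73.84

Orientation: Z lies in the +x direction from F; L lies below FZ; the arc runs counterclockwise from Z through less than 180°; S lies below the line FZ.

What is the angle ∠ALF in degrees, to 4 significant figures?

61.73°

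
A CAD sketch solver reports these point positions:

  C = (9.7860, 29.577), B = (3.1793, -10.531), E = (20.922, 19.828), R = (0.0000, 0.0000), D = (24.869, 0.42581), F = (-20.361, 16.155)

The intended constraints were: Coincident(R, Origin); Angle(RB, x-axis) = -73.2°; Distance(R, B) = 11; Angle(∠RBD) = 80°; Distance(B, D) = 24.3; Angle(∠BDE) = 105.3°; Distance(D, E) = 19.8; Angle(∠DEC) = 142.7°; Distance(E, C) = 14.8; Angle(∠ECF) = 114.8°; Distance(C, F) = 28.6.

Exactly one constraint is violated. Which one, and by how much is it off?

Distance(C, F) = 28.6 — off by 4.40.

R = (0.00, 0.00) ✓; RB at -73.20° ✓; |RB| = 11.00 ✓; ∠RBD = 80.00° ✓; |BD| = 24.30 ✓; ∠BDE = 105.3° ✓; |DE| = 19.80 ✓; ∠DEC = 142.7° ✓; |EC| = 14.80 ✓; ∠ECF = 114.8° ✓; |CF| = 33.00 ✗.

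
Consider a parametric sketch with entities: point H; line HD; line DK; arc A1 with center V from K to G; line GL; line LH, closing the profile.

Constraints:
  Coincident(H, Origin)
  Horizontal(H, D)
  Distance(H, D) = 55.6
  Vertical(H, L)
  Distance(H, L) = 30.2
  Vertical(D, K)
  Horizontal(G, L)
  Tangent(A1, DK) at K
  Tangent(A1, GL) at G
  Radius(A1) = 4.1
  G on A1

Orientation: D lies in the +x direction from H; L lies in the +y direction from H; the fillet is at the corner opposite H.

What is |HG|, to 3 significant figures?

59.7

H is at the origin; HD is horizontal with |HD| = 55.6 and D on the +x side, so D = (55.6, 0.00). H and L share the same x with |HL| = 30.2 and L on the +y side, so L = (0.00, 30.2). The virtual corner opposite H is at (55.6, 30.2). A1 meets DK tangentially, so VK is at right angles to DK and tangency of A1 to GL means the radius VG is perpendicular to GL, with radius 4.1, so the center V sits 4.1 in from both sides at V = (51.5, 26.1). That places the tangent points at K = (55.6, 26.1) on DK and G = (51.5, 30.2) on GL. Then |HG| = |G − H| = 59.7.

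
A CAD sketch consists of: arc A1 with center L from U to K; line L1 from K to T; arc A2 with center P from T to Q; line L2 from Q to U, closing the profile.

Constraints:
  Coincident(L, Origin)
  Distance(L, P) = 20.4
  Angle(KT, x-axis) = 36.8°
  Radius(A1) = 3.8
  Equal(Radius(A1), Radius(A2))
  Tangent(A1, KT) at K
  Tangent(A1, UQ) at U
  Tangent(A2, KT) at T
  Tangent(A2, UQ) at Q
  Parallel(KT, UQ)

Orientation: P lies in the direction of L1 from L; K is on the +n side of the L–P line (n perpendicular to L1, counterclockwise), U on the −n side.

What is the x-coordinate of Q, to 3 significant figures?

18.6

The slot axis is L1's direction at 36.8°, so u = (cos 36.8°, sin 36.8°) = (0.801, 0.599) and n = (−sin 36.8°, cos 36.8°) = (-0.599, 0.801). L is at the origin and P lies 20.4 along u from L, so P = 20.4·u = (16.3, 12.2). Tangency of A1 to both parallel lines with radius 3.8 puts K and U at L ± 3.8·n: K = (-2.28, 3.04), U = (2.28, -3.04). Equal radii place T and Q the same way about P: T = P + 3.8·n = (14.1, 15.3), Q = P − 3.8·n = (18.6, 9.18). So Q.x = 18.6.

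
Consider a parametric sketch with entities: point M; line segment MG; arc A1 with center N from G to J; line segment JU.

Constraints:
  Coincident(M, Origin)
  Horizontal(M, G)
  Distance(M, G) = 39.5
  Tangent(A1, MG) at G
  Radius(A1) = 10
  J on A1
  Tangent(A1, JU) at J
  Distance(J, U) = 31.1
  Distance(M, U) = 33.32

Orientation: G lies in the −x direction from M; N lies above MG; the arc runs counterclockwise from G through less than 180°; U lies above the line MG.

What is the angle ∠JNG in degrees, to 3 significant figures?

56.2°

Checks: |NJ| = 10.00 ✓; ∠(NJ, JU) = 90.00° ✓; |JU| = 31.10 ✓; |MU| = 33.32 ✓.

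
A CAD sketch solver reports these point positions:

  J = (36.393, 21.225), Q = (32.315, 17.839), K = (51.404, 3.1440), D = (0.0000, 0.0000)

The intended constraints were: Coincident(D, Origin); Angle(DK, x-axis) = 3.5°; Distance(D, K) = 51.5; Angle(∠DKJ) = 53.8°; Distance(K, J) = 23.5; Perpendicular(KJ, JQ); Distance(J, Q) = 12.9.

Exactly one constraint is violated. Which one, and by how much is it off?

Distance(J, Q) = 12.9 — off by 7.60.

D = (0.00, 0.00) ✓; DK at 3.500° ✓; |DK| = 51.50 ✓; ∠DKJ = 53.80° ✓; |KJ| = 23.50 ✓; ∠(KJ, JQ) = 90.00° ✓; |JQ| = 5.300 ✗.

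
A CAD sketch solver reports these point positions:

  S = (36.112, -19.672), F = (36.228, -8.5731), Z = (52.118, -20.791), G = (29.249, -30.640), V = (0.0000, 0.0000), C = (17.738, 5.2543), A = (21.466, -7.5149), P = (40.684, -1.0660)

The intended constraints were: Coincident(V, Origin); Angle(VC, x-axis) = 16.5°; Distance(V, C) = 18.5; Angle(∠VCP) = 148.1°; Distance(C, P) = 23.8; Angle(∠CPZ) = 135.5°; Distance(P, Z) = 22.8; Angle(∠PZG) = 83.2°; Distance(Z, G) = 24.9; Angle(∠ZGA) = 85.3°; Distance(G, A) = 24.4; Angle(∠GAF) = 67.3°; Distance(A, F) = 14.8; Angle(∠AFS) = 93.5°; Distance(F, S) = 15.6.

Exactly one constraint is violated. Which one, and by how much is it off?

Distance(F, S) = 15.6 — off by 4.50.

V = (0.00, 0.00) ✓; VC at 16.50° ✓; |VC| = 18.50 ✓; ∠VCP = 148.1° ✓; |CP| = 23.80 ✓; ∠CPZ = 135.5° ✓; |PZ| = 22.80 ✓; ∠PZG = 83.20° ✓; |ZG| = 24.90 ✓; ∠ZGA = 85.30° ✓; |GA| = 24.40 ✓; ∠GAF = 67.30° ✓; |AF| = 14.80 ✓; ∠AFS = 93.50° ✓; |FS| = 11.10 ✗.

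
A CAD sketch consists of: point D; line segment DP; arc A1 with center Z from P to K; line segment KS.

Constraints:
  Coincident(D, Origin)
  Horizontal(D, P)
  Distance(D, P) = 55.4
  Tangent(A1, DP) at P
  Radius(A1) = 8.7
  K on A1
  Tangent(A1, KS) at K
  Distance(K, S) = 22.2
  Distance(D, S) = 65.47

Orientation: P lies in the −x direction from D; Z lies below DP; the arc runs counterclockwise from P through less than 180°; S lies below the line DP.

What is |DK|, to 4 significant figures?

64.69

D is at the origin; D and P share the same y with |DP| = 55.4 and P on the −x side, so P = (-55.40, 0.000). A1 meets DP tangentially, so ZP is at right angles to DP, so Z = P + (0, -8.7) = (-55.40, -8.700). Since ZK ⟂ KS (tangency), |ZS| = √(8.7² + 22.2²) = 23.84 regardless of where K sits on A1. So S lies on both circle(D, 65.47) and circle(Z, 23.84); the below-DP intersection is S = (-56.83, -32.50). K is the foot of the tangent from S: K = (-63.68, -11.38).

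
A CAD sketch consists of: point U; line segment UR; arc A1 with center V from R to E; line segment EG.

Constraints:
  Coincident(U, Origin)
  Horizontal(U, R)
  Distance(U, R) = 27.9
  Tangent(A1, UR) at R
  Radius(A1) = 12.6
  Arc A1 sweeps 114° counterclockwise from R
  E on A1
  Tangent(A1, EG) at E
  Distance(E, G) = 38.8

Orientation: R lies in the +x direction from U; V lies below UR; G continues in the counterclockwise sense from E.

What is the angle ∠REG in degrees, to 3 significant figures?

123°

U is at the origin; U and R share the same y with |UR| = 27.9 and R on the +x side, so R = (27.9, 0.00). The tangent condition forces VR to be normal to UR, so V = R + (0, -12.6) = (27.9, -12.6). On A1, R sits at bearing 90° from V; a 114° counterclockwise sweep puts E at bearing 204°, so E = V + 12.6·(cos 204°, sin 204°) = (16.4, -17.7). Tangency of A1 to EG means the radius VE is perpendicular to EG, so EG runs along (−sin 204°, cos 204°); with |EG| = 38.8, G = (32.2, -53.2). Then cos ∠REG = ER·EG / (|ER||EG|), giving 123°.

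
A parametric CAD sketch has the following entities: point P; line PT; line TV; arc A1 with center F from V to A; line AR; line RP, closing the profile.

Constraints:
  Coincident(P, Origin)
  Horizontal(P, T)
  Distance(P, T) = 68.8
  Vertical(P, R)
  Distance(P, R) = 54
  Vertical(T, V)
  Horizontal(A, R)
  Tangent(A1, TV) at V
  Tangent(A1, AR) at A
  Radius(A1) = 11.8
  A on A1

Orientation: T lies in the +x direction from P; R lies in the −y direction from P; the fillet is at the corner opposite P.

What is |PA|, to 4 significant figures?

78.52

P is at the origin; P and T share the same y with |PT| = 68.8 and T on the +x side, so T = (68.80, 0.000). PR is vertical with |PR| = 54.0 and R on the −y side, so R = (0.000, -54.00). The virtual corner opposite P is at (68.80, -54.00). Since A1 is tangent to TV there, FV ⟂ TV and tangency of A1 to AR means the radius FA is perpendicular to AR, with radius 11.8, so the center F sits 11.8 in from both sides at F = (57.00, -42.20). That places the tangent points at V = (68.80, -42.20) on TV and A = (57.00, -54.00) on AR. Then |PA| = |A − P| = 78.52.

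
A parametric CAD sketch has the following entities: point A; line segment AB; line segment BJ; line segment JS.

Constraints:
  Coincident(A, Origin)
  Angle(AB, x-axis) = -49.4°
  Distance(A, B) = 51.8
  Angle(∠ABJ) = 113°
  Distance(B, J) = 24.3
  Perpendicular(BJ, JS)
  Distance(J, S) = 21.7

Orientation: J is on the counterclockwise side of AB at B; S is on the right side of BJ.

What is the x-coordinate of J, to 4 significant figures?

56.87

A is at the origin; AB runs at -49.4° with length 51.8, so B = 51.8·(cos -49.4°, sin -49.4°) = (33.71, -39.33). ∠ABJ = 113.0°, so BJ runs at -49.4° + (180° − 113.0°) = 17.60° from the x-axis; with |BJ| = 24.3, J = B + 24.3·(cos 17.60°, sin 17.60°) = (56.87, -31.98). So J.x = 56.87.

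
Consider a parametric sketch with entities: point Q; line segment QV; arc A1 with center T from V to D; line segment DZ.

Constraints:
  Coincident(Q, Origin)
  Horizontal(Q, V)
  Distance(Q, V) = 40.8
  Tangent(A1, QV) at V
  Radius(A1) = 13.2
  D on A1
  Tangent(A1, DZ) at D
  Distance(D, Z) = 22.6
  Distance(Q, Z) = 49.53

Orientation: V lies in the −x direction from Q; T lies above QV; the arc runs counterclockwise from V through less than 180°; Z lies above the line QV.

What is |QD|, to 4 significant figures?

31.91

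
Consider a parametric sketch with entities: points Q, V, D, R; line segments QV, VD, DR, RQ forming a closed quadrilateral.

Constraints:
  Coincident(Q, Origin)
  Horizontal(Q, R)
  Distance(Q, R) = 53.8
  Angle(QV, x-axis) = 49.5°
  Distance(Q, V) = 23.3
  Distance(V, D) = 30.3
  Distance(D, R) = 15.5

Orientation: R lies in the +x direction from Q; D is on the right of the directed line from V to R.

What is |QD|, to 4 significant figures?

38.43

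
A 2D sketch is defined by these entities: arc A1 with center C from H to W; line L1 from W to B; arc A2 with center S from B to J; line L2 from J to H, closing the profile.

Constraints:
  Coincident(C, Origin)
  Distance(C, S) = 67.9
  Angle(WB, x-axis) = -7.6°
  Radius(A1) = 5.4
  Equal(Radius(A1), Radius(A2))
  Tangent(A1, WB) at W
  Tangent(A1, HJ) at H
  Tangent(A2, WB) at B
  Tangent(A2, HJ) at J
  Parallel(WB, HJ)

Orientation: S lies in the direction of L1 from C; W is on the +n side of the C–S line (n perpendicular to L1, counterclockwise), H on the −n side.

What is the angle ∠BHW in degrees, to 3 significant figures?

81.0°

Tangency of A1 to both parallel lines with radius 5.4 puts W and H at C ± 5.4·n: W = (0.714, 5.35), H = (-0.714, -5.35). Equal radii place B and J the same way about S: B = S + 5.4·n = (68.0, -3.63), J = S − 5.4·n = (66.6, -14.3). Then cos ∠BHW = HB·HW / (|HB||HW|), giving 81.0°.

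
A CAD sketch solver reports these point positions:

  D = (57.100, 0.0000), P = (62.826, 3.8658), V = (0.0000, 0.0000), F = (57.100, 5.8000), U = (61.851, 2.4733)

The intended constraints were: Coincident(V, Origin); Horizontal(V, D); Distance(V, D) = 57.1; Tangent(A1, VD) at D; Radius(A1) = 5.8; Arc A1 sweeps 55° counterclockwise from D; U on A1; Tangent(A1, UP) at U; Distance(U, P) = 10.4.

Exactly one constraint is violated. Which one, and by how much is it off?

Distance(U, P) = 10.4 — off by 8.70.

V = (0.00, 0.00) ✓; V.y = 0.00, D.y = 0.00 ✓; |VD| = 57.10 ✓; ∠(FD, DV) = 90.00° ✓; |FD| = 5.800 ✓; bearing(F→U) − bearing(F→D) = 55.00° ✓; |FU| = 5.800 ✓; ∠(FU, UP) = 90.00° ✓; |UP| = 1.700 ✗.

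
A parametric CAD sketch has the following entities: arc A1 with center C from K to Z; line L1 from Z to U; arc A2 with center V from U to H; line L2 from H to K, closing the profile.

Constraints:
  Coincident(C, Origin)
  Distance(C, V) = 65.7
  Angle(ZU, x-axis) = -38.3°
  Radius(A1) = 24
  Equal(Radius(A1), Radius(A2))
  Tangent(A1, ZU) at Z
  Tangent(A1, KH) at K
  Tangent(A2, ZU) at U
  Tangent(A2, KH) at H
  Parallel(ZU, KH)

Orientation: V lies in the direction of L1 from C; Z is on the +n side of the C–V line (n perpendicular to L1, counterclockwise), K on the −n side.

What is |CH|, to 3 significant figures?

69.9

The slot axis is L1's direction at -38.3°, so u = (cos -38.3°, sin -38.3°) = (0.785, -0.620) and n = (−sin -38.3°, cos -38.3°) = (0.620, 0.785). C is at the origin and V lies 65.7 along u from C, so V = 65.7·u = (51.6, -40.7). Tangency of A1 to both parallel lines with radius 24.0 puts Z and K at C ± 24.0·n: Z = (14.9, 18.8), K = (-14.9, -18.8). Equal radii place U and H the same way about V: U = V + 24.0·n = (66.4, -21.9), H = V − 24.0·n = (36.7, -59.6). Then |CH| = |H − C| = 69.9.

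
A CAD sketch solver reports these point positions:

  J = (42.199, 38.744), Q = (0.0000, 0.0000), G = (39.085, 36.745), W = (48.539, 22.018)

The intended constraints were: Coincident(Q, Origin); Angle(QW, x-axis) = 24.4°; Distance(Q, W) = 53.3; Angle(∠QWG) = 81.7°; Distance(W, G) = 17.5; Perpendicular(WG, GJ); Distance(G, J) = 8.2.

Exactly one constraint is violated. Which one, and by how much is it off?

Distance(G, J) = 8.2 — off by 4.50.

Q = (0.00, 0.00) ✓; QW at 24.40° ✓; |QW| = 53.30 ✓; ∠QWG = 81.70° ✓; |WG| = 17.50 ✓; ∠(WG, GJ) = 90.00° ✓; |GJ| = 3.700 ✗.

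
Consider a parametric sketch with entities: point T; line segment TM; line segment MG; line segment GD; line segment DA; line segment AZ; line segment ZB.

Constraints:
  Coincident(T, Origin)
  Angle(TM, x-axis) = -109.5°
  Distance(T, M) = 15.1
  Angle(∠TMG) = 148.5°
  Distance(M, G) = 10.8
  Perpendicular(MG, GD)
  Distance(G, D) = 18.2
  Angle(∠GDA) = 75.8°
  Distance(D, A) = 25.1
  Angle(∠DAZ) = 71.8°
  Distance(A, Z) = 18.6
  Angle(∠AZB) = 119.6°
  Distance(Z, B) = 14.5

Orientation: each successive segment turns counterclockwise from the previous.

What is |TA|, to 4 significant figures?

4.205

MG ⟂ GD, so GD runs at 12.00°; with |GD| = 18.2, D = (15.01, -21.01). ∠GDA = 75.8° gives DA at 116.2° from the x-axis; with |DA| = 25.1, A = (3.925, 1.507). Then |TA| = |A − T| = 4.205.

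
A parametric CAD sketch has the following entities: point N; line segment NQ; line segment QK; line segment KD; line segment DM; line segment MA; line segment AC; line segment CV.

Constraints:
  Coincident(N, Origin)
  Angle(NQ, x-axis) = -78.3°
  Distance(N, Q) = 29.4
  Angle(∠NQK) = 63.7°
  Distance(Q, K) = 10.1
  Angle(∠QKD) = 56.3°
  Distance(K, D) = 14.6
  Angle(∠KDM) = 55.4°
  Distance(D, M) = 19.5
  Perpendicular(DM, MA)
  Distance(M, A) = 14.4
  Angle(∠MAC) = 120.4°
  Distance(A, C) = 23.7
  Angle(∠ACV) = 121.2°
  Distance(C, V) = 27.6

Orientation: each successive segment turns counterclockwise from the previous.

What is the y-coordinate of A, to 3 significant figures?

-32.7

N is at the origin; NQ runs at -78.3° with length 29.4, so Q = (5.96, -28.8). ∠NQK = 63.7° gives QK at 38.0° from the x-axis; with |QK| = 10.1, K = (13.9, -22.6). ∠QKD = 56.3° gives KD at 162° from the x-axis; with |KD| = 14.6, D = (0.0592, -18.0). ∠KDM = 55.4° gives DM at -73.7° from the x-axis; with |DM| = 19.5, M = (5.53, -36.7). The perpendicularity gives MA at right angles to DM, so MA runs at 16.3°; with |MA| = 14.4, A = (19.4, -32.7). So A.y = -32.7.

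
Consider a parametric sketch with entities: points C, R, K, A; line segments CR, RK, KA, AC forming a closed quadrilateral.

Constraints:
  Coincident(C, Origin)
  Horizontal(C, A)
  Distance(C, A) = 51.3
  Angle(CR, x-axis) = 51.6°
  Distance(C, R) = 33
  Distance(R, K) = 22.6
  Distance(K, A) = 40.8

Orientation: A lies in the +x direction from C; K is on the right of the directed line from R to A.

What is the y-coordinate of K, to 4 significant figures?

5.419

Checks: |RK| = 22.60 ✓; |KA| = 40.80 ✓.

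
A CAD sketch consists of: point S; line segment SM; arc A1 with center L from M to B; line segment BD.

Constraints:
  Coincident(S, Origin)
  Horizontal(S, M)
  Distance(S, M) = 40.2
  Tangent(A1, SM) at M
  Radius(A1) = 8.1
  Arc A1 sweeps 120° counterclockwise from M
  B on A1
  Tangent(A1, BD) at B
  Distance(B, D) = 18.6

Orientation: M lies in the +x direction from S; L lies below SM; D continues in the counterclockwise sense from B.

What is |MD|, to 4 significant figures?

28.35

S is at the origin; SM is horizontal with |SM| = 40.2 and M on the +x side, so M = (40.20, 0.000). The tangent condition forces LM to be normal to SM, so L = M + (0, -8.1) = (40.20, -8.100). On A1, M sits at bearing 90° from L; a 120° counterclockwise sweep puts B at bearing 210°, so B = L + 8.1·(cos 210°, sin 210°) = (33.19, -12.15). Tangency of A1 to BD means the radius LB is perpendicular to BD, so BD runs along (−sin 210°, cos 210°); with |BD| = 18.6, D = (42.49, -28.26). Then |MD| = |D − M| = 28.35.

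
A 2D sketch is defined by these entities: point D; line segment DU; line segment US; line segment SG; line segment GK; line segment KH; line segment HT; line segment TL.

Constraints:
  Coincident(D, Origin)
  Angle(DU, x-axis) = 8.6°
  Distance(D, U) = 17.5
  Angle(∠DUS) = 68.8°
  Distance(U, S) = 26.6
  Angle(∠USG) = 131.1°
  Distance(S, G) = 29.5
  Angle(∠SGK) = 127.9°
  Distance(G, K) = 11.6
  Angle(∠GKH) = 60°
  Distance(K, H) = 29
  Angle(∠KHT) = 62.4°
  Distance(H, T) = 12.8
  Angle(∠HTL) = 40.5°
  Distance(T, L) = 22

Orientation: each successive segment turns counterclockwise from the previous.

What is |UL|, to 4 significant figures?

37.55

D is at the origin; DU runs at 8.6° with length 17.5, so U = (17.30, 2.617). ∠DUS = 68.8° gives US at 119.8° from the x-axis; with |US| = 26.6, S = (4.084, 25.70). ∠USG = 131.1° gives SG at 168.7° from the x-axis; with |SG| = 29.5, G = (-24.84, 31.48). ∠SGK = 127.9° gives GK at -139.2° from the x-axis; with |GK| = 11.6, K = (-33.63, 23.90). ∠GKH = 60.0° gives KH at -19.20° from the x-axis; with |KH| = 29.0, H = (-6.239, 14.36). ∠KHT = 62.4° gives HT at 98.40° from the x-axis; with |HT| = 12.8, T = (-8.108, 27.03). ∠HTL = 40.5° gives TL at -122.1° from the x-axis; with |TL| = 22.0, L = (-19.80, 8.389). Then |UL| = |L − U| = 37.55.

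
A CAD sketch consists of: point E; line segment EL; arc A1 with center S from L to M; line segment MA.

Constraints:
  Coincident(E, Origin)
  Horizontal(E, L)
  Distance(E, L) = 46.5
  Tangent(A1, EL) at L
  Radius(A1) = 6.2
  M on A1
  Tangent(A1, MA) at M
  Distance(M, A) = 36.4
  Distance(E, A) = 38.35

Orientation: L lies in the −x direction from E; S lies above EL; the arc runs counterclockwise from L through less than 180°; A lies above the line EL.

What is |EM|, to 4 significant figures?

41.51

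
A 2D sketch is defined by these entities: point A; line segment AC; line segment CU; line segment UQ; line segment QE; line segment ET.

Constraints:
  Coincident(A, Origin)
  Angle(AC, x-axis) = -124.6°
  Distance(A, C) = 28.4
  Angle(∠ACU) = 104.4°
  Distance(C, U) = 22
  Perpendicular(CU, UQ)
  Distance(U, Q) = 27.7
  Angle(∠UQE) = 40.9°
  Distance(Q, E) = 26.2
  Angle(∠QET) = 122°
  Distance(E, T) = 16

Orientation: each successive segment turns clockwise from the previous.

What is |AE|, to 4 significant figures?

22.94

A is at the origin; AC runs at -124.6° with length 28.4, so C = (-16.13, -23.38). ∠ACU = 104.4° gives CU at 159.8° from the x-axis; with |CU| = 22.0, U = (-36.77, -15.78). CU is perpendicular to UQ, so UQ runs at 69.80°; with |UQ| = 27.7, Q = (-27.21, 10.22). ∠UQE = 40.9° gives QE at -69.30° from the x-axis; with |QE| = 26.2, E = (-17.95, -14.29). Then |AE| = |E − A| = 22.94.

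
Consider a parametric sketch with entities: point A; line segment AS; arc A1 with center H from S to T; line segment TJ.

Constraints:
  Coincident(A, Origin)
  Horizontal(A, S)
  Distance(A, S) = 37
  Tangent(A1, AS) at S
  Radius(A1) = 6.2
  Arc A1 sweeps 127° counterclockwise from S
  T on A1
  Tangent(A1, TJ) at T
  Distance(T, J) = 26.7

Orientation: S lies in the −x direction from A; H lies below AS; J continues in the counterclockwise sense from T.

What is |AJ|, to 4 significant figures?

40.58

On A1, S sits at bearing 90° from H; a 127° counterclockwise sweep puts T at bearing 217°, so T = H + 6.2·(cos 217°, sin 217°) = (-41.95, -9.931). The tangent condition forces HT to be normal to TJ, so TJ runs along (−sin 217°, cos 217°); with |TJ| = 26.7, J = (-25.88, -31.25). Then |AJ| = |J − A| = 40.58.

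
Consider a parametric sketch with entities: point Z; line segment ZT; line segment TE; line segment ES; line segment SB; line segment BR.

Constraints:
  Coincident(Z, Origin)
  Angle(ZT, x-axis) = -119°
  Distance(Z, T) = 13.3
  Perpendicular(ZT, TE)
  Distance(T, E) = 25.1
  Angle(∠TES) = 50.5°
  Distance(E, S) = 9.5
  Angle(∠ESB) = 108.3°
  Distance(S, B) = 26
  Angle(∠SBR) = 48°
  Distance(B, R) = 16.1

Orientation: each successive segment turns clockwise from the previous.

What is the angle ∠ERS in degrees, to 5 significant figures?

28.972°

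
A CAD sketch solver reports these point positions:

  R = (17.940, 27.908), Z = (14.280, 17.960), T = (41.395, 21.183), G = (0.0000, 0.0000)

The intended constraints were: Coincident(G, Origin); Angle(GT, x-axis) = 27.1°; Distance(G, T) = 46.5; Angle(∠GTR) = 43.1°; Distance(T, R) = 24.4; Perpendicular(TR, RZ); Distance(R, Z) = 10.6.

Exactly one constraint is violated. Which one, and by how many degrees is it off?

Perpendicular(TR, RZ) — off by 4.20°.

G = (0.00, 0.00) ✓; GT at 27.10° ✓; |GT| = 46.50 ✓; ∠GTR = 43.10° ✓; |TR| = 24.40 ✓; ∠(TR, RZ) = 85.80° ✗; |RZ| = 10.60 ✓.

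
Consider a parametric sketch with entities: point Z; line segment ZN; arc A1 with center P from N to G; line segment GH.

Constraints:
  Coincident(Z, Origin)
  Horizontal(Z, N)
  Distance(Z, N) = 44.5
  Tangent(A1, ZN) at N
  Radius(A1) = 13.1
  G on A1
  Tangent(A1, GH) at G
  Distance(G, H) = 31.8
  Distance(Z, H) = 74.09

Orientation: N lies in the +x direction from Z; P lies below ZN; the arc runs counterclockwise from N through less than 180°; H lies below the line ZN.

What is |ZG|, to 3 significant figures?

42.5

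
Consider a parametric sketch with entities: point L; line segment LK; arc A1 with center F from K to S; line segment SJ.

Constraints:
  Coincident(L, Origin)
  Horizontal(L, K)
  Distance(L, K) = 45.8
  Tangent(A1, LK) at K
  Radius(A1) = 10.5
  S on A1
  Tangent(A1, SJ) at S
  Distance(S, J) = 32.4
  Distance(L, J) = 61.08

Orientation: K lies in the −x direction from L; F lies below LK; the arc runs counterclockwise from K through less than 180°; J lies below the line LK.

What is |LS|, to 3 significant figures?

57.3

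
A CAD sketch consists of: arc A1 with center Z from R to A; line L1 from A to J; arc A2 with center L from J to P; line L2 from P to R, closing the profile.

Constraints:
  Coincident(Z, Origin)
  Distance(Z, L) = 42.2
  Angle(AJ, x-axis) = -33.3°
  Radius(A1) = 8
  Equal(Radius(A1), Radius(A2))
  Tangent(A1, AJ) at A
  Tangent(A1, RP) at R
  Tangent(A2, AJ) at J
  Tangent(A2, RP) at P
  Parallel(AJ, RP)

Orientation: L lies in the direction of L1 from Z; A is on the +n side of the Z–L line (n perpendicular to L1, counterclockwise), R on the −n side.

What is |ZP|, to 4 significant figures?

42.95

The slot axis is L1's direction at -33.3°, so u = (cos -33.3°, sin -33.3°) = (0.8358, -0.5490) and n = (−sin -33.3°, cos -33.3°) = (0.5490, 0.8358). Z is at the origin and L lies 42.2 along u from Z, so L = 42.2·u = (35.27, -23.17). Tangency of A1 to both parallel lines with radius 8.0 puts A and R at Z ± 8.0·n: A = (4.392, 6.686), R = (-4.392, -6.686). Equal radii place J and P the same way about L: J = L + 8.0·n = (39.66, -16.48), P = L − 8.0·n = (30.88, -29.86). Then |ZP| = |P − Z| = 42.95.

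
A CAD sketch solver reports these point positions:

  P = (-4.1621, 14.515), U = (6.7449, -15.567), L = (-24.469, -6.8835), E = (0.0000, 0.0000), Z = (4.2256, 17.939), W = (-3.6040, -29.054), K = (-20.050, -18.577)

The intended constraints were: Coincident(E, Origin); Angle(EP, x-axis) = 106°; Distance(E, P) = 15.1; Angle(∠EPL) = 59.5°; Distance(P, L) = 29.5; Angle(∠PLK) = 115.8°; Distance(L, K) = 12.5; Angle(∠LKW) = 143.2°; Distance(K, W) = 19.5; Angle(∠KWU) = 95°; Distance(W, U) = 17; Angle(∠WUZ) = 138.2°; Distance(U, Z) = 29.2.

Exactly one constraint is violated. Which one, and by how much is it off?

Distance(U, Z) = 29.2 — off by 4.40.

E = (0.00, 0.00) ✓; EP at 106.0° ✓; |EP| = 15.10 ✓; ∠EPL = 59.50° ✓; |PL| = 29.50 ✓; ∠PLK = 115.8° ✓; |LK| = 12.50 ✓; ∠LKW = 143.2° ✓; |KW| = 19.50 ✓; ∠KWU = 95.00° ✓; |WU| = 17.00 ✓; ∠WUZ = 138.2° ✓; |UZ| = 33.60 ✗.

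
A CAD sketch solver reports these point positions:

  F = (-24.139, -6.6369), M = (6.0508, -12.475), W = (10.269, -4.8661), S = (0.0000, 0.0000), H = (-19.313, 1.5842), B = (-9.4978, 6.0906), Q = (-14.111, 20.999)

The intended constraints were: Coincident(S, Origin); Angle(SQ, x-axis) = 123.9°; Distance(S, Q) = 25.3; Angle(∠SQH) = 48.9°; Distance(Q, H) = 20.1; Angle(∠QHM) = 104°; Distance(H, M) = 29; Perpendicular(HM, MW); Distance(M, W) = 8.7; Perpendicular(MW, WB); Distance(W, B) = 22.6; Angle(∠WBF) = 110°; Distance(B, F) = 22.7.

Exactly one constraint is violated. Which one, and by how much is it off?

Distance(B, F) = 22.7 — off by 3.30.

S = (0.00, 0.00) ✓; SQ at 123.9° ✓; |SQ| = 25.30 ✓; ∠SQH = 48.90° ✓; |QH| = 20.10 ✓; ∠QHM = 104.0° ✓; |HM| = 29.00 ✓; ∠(HM, MW) = 90.00° ✓; |MW| = 8.700 ✓; ∠(MW, WB) = 90.00° ✓; |WB| = 22.60 ✓; ∠WBF = 110.0° ✓; |BF| = 19.40 ✗.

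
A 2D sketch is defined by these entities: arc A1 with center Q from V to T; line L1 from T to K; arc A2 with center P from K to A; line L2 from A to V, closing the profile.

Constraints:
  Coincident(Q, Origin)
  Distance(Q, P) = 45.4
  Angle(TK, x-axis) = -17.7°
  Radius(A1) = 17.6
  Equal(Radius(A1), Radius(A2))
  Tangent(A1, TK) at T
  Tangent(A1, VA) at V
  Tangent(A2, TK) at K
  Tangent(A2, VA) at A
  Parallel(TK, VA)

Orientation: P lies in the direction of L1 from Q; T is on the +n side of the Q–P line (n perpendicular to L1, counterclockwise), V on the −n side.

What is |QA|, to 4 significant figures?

48.69

The slot axis is L1's direction at -17.7°, so u = (cos -17.7°, sin -17.7°) = (0.9527, -0.3040) and n = (−sin -17.7°, cos -17.7°) = (0.3040, 0.9527). Q is at the origin and P lies 45.4 along u from Q, so P = 45.4·u = (43.25, -13.80). Tangency of A1 to both parallel lines with radius 17.6 puts T and V at Q ± 17.6·n: T = (5.351, 16.77), V = (-5.351, -16.77). Equal radii place K and A the same way about P: K = P + 17.6·n = (48.60, 2.964), A = P − 17.6·n = (37.90, -30.57). Then |QA| = |A − Q| = 48.69.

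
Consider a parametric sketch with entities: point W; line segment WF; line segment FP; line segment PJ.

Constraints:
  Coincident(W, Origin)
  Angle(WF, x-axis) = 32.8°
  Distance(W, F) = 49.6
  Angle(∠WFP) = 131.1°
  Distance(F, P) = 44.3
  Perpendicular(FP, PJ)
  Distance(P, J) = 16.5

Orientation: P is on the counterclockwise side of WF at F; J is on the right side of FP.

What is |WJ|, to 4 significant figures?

93.90

W is at the origin; WF runs at 32.8° with length 49.6, so F = 49.6·(cos 32.8°, sin 32.8°) = (41.69, 26.87). ∠WFP = 131.1°, so FP runs at 32.8° + (180° − 131.1°) = 81.70° from the x-axis; with |FP| = 44.3, P = F + 44.3·(cos 81.70°, sin 81.70°) = (48.09, 70.70). FP is perpendicular to PJ; with |PJ| = 16.5 on the right of FP, J = P + 16.5·(0.9895, -0.1444) = (64.41, 68.32). Then |WJ| = |J − W| = 93.90.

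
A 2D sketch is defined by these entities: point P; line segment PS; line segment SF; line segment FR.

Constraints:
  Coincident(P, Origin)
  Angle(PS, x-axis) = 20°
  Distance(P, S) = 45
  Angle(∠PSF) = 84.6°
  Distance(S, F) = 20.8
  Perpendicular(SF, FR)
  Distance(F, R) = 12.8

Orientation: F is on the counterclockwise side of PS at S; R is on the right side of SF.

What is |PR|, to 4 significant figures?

59.93

P is at the origin; PS runs at 20.0° with length 45.0, so S = 45.0·(cos 20.0°, sin 20.0°) = (42.29, 15.39). ∠PSF = 84.6°, so SF runs at 20.0° + (180° − 84.6°) = 115.4° from the x-axis; with |SF| = 20.8, F = S + 20.8·(cos 115.4°, sin 115.4°) = (33.36, 34.18). SF is perpendicular to FR; with |FR| = 12.8 on the right of SF, R = F + 12.8·(0.9033, 0.4289) = (44.93, 39.67). Then |PR| = |R − P| = 59.93.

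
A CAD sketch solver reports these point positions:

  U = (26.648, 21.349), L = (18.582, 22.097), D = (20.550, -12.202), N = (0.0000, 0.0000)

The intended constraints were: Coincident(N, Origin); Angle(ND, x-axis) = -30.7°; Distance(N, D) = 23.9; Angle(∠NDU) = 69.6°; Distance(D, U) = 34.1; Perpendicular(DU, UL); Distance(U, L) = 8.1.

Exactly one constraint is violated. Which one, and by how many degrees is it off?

Perpendicular(DU, UL) — off by 5.00°.

N = (0.00, 0.00) ✓; ND at -30.70° ✓; |ND| = 23.90 ✓; ∠NDU = 69.60° ✓; |DU| = 34.10 ✓; ∠(DU, UL) = 95.00° ✗; |UL| = 8.101 ✓.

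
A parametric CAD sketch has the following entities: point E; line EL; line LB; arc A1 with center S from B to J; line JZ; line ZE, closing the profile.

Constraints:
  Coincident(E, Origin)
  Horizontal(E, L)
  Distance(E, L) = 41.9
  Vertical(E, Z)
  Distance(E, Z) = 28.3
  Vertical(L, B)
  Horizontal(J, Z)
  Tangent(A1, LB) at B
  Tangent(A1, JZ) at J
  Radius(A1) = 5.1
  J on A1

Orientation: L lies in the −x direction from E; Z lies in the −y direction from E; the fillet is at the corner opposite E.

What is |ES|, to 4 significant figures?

43.50

E is at the origin; EL is horizontal with |EL| = 41.9 and L on the −x side, so L = (-41.90, 0.000). EZ is vertical with |EZ| = 28.3 and Z on the −y side, so Z = (0.000, -28.30). The virtual corner opposite E is at (-41.90, -28.30). Since A1 is tangent to LB there, SB ⟂ LB and A1 meets JZ tangentially, so SJ is at right angles to JZ, with radius 5.1, so the center S sits 5.1 in from both sides at S = (-36.80, -23.20). Then |ES| = |S − E| = 43.50.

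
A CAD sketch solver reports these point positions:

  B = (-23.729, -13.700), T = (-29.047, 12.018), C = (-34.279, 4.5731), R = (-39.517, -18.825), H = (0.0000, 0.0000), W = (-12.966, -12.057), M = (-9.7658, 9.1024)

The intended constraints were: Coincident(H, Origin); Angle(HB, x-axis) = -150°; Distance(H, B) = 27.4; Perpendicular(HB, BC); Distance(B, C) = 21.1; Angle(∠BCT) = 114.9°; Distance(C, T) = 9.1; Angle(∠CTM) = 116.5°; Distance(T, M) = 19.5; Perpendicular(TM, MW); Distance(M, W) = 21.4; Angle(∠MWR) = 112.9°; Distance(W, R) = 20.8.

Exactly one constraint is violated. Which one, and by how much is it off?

Distance(W, R) = 20.8 — off by 6.60.

H = (0.00, 0.00) ✓; HB at -150.0° ✓; |HB| = 27.40 ✓; ∠(HB, BC) = 90.00° ✓; |BC| = 21.10 ✓; ∠BCT = 114.9° ✓; |CT| = 9.099 ✓; ∠CTM = 116.5° ✓; |TM| = 19.50 ✓; ∠(TM, MW) = 90.00° ✓; |MW| = 21.40 ✓; ∠MWR = 112.9° ✓; |WR| = 27.40 ✗.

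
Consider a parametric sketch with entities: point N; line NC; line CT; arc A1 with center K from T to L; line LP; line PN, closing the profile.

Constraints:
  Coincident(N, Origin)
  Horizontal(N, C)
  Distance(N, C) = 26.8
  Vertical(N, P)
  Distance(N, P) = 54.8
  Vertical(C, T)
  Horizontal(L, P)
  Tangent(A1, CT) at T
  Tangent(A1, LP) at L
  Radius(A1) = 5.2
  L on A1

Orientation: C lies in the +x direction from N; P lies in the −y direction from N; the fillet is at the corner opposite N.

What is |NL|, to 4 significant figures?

58.90

N is at the origin; NC is horizontal with |NC| = 26.8 and C on the +x side, so C = (26.80, 0.000). N and P share the same x with |NP| = 54.8 and P on the −y side, so P = (0.000, -54.80). The virtual corner opposite N is at (26.80, -54.80). Since A1 is tangent to CT there, KT ⟂ CT and since A1 is tangent to LP there, KL ⟂ LP, with radius 5.2, so the center K sits 5.2 in from both sides at K = (21.60, -49.60). That places the tangent points at T = (26.80, -49.60) on CT and L = (21.60, -54.80) on LP. Then |NL| = |L − N| = 58.90.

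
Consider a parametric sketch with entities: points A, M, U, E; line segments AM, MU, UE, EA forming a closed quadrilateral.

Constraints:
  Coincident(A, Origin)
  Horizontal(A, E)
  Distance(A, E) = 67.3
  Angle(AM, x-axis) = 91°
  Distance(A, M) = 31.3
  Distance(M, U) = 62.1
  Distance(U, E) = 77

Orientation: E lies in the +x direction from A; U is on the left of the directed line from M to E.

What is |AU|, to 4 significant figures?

86.24

Checks: |MU| = 62.10 ✓; |UE| = 77.00 ✓.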